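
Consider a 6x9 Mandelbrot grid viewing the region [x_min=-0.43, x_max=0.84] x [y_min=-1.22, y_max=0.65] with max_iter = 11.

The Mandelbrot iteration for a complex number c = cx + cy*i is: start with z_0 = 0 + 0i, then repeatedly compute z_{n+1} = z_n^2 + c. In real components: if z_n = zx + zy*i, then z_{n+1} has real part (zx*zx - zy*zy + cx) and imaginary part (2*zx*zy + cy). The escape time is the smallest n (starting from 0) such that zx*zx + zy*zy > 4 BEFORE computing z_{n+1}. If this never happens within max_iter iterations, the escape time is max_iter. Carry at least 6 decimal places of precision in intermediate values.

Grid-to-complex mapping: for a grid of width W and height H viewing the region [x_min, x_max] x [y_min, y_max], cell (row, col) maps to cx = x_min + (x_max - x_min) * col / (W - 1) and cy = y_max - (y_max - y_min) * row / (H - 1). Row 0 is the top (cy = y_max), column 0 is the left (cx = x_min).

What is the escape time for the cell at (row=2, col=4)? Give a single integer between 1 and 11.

z_0 = 0 + 0i, c = 0.5860 + 0.1825i
Iter 1: z = 0.5860 + 0.1825i, |z|^2 = 0.3767
Iter 2: z = 0.8961 + 0.3964i, |z|^2 = 0.9601
Iter 3: z = 1.2319 + 0.8929i, |z|^2 = 2.3147
Iter 4: z = 1.3062 + 2.3823i, |z|^2 = 7.3817
Escaped at iteration 4

Answer: 4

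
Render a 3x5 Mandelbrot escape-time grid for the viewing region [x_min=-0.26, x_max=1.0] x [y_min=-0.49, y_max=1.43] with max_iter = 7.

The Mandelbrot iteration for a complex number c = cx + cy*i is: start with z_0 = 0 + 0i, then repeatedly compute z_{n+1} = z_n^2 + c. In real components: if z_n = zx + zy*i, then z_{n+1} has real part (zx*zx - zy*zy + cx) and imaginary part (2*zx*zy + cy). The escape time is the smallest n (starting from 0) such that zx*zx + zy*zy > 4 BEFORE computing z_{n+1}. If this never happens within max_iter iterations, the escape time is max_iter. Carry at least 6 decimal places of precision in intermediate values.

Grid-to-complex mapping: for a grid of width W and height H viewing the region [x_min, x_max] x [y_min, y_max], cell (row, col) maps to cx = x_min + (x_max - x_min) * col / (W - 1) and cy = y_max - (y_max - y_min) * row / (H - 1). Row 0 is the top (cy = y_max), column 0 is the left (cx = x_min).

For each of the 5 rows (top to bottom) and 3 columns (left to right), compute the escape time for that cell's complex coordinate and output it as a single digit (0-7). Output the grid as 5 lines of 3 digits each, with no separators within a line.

Answer: 222
632
772
772
772

Derivation:
(row=0, col=0): c = -0.2600 + 1.4300i → escape time 2
(row=0, col=1): c = 0.3700 + 1.4300i → escape time 2
(row=0, col=2): c = 1.0000 + 1.4300i → escape time 2
(row=1, col=0): c = -0.2600 + 0.9500i → escape time 6
(row=1, col=1): c = 0.3700 + 0.9500i → escape time 3
(row=1, col=2): c = 1.0000 + 0.9500i → escape time 2
(row=2, col=0): c = -0.2600 + 0.4700i → escape time 7
(row=2, col=1): c = 0.3700 + 0.4700i → escape time 7
(row=2, col=2): c = 1.0000 + 0.4700i → escape time 2
(row=3, col=0): c = -0.2600 + -0.0100i → escape time 7
(row=3, col=1): c = 0.3700 + -0.0100i → escape time 7
(row=3, col=2): c = 1.0000 + -0.0100i → escape time 2
(row=4, col=0): c = -0.2600 + -0.4900i → escape time 7
(row=4, col=1): c = 0.3700 + -0.4900i → escape time 7
(row=4, col=2): c = 1.0000 + -0.4900i → escape time 2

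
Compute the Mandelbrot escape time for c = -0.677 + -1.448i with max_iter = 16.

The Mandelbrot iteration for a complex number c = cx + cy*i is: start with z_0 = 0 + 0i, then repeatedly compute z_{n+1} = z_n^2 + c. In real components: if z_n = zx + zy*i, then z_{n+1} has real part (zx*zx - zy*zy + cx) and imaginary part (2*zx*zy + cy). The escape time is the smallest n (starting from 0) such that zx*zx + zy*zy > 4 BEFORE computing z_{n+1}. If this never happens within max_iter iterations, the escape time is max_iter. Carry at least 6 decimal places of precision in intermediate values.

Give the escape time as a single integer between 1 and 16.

z_0 = 0 + 0i, c = -0.6770 + -1.4480i
Iter 1: z = -0.6770 + -1.4480i, |z|^2 = 2.5550
Iter 2: z = -2.3154 + 0.5126i, |z|^2 = 5.6237
Escaped at iteration 2

Answer: 2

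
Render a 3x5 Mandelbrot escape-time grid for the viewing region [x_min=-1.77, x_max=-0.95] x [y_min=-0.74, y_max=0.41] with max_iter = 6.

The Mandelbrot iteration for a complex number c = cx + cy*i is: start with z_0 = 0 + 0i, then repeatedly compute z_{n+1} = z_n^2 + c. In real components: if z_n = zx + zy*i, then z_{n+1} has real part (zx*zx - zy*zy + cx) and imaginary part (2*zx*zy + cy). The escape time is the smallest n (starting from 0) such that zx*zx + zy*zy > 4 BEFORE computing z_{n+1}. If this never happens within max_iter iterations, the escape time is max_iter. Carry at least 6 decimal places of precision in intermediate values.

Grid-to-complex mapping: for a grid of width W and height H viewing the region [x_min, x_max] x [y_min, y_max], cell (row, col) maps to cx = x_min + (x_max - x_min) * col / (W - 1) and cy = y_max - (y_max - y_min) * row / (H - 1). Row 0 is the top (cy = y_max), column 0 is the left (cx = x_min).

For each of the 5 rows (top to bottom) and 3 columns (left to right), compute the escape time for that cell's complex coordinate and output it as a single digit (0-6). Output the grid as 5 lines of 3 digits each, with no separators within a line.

(row=0, col=0): c = -1.7700 + 0.4100i → escape time 3
(row=0, col=1): c = -1.3600 + 0.4100i → escape time 5
(row=0, col=2): c = -0.9500 + 0.4100i → escape time 6
(row=1, col=0): c = -1.7700 + 0.1225i → escape time 4
(row=1, col=1): c = -1.3600 + 0.1225i → escape time 6
(row=1, col=2): c = -0.9500 + 0.1225i → escape time 6
(row=2, col=0): c = -1.7700 + -0.1650i → escape time 4
(row=2, col=1): c = -1.3600 + -0.1650i → escape time 6
(row=2, col=2): c = -0.9500 + -0.1650i → escape time 6
(row=3, col=0): c = -1.7700 + -0.4525i → escape time 3
(row=3, col=1): c = -1.3600 + -0.4525i → escape time 4
(row=3, col=2): c = -0.9500 + -0.4525i → escape time 6
(row=4, col=0): c = -1.7700 + -0.7400i → escape time 2
(row=4, col=1): c = -1.3600 + -0.7400i → escape time 3
(row=4, col=2): c = -0.9500 + -0.7400i → escape time 4

Answer: 356
466
466
346
234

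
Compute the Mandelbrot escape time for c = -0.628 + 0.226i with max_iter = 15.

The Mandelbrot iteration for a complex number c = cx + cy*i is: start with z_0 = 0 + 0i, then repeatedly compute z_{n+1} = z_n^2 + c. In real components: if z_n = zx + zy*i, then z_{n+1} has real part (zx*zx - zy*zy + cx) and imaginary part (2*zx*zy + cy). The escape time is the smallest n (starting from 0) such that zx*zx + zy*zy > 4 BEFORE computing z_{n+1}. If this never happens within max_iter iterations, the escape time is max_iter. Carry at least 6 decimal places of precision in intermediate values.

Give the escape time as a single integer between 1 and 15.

Answer: 15

Derivation:
z_0 = 0 + 0i, c = -0.6280 + 0.2260i
Iter 1: z = -0.6280 + 0.2260i, |z|^2 = 0.4455
Iter 2: z = -0.2847 + -0.0579i, |z|^2 = 0.0844
Iter 3: z = -0.5503 + 0.2589i, |z|^2 = 0.3699
Iter 4: z = -0.3922 + -0.0590i, |z|^2 = 0.1573
Iter 5: z = -0.4776 + 0.2723i, |z|^2 = 0.3023
Iter 6: z = -0.4740 + -0.0341i, |z|^2 = 0.2258
Iter 7: z = -0.4045 + 0.2583i, |z|^2 = 0.2303
Iter 8: z = -0.5311 + 0.0170i, |z|^2 = 0.2824
Iter 9: z = -0.3462 + 0.2079i, |z|^2 = 0.1631
Iter 10: z = -0.5514 + 0.0820i, |z|^2 = 0.3107
Iter 11: z = -0.3307 + 0.1355i, |z|^2 = 0.1277
Iter 12: z = -0.5370 + 0.1364i, |z|^2 = 0.3070
Iter 13: z = -0.3582 + 0.0796i, |z|^2 = 0.1347
Iter 14: z = -0.5060 + 0.1690i, |z|^2 = 0.2846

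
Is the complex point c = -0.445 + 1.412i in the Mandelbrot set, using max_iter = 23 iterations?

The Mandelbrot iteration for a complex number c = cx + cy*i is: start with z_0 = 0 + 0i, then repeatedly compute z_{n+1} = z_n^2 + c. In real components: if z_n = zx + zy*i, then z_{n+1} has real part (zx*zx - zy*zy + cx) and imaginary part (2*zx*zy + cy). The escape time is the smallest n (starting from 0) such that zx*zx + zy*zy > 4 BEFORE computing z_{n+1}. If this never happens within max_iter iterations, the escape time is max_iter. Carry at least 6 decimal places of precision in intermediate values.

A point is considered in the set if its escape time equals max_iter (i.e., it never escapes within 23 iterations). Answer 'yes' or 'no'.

z_0 = 0 + 0i, c = -0.4450 + 1.4120i
Iter 1: z = -0.4450 + 1.4120i, |z|^2 = 2.1918
Iter 2: z = -2.2407 + 0.1553i, |z|^2 = 5.0449
Escaped at iteration 2

Answer: no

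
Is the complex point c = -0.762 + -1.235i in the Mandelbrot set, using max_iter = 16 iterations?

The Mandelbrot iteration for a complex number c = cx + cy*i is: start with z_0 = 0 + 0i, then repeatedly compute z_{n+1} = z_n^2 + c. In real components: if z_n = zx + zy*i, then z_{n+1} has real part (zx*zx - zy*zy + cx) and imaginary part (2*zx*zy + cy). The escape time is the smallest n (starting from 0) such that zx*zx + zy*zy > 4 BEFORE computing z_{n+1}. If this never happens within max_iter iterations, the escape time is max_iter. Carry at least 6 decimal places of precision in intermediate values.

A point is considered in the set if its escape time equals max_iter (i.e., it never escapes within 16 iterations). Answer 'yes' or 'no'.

z_0 = 0 + 0i, c = -0.7620 + -1.2350i
Iter 1: z = -0.7620 + -1.2350i, |z|^2 = 2.1059
Iter 2: z = -1.7066 + 0.6471i, |z|^2 = 3.3312
Iter 3: z = 1.7316 + -3.4438i, |z|^2 = 14.8583
Escaped at iteration 3

Answer: no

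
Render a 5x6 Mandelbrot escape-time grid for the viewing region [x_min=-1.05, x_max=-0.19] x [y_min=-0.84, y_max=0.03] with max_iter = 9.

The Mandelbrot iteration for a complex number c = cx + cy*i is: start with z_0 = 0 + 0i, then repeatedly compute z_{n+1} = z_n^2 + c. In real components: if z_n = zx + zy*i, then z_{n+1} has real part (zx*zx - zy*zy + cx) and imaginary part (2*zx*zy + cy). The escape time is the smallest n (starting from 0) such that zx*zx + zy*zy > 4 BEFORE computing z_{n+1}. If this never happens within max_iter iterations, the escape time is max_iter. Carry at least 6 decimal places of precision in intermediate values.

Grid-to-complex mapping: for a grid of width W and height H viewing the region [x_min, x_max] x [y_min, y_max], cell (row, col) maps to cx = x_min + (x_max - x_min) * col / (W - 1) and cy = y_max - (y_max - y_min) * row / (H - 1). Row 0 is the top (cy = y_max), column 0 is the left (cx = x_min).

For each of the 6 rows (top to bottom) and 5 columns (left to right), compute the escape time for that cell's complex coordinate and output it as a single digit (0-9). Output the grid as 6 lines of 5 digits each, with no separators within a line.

(row=0, col=0): c = -1.0500 + 0.0300i → escape time 9
(row=0, col=1): c = -0.8350 + 0.0300i → escape time 9
(row=0, col=2): c = -0.6200 + 0.0300i → escape time 9
(row=0, col=3): c = -0.4050 + 0.0300i → escape time 9
(row=0, col=4): c = -0.1900 + 0.0300i → escape time 9
(row=1, col=0): c = -1.0500 + -0.1440i → escape time 9
(row=1, col=1): c = -0.8350 + -0.1440i → escape time 9
(row=1, col=2): c = -0.6200 + -0.1440i → escape time 9
(row=1, col=3): c = -0.4050 + -0.1440i → escape time 9
(row=1, col=4): c = -0.1900 + -0.1440i → escape time 9
(row=2, col=0): c = -1.0500 + -0.3180i → escape time 9
(row=2, col=1): c = -0.8350 + -0.3180i → escape time 9
(row=2, col=2): c = -0.6200 + -0.3180i → escape time 9
(row=2, col=3): c = -0.4050 + -0.3180i → escape time 9
(row=2, col=4): c = -0.1900 + -0.3180i → escape time 9
(row=3, col=0): c = -1.0500 + -0.4920i → escape time 5
(row=3, col=1): c = -0.8350 + -0.4920i → escape time 6
(row=3, col=2): c = -0.6200 + -0.4920i → escape time 9
(row=3, col=3): c = -0.4050 + -0.4920i → escape time 9
(row=3, col=4): c = -0.1900 + -0.4920i → escape time 9
(row=4, col=0): c = -1.0500 + -0.6660i → escape time 4
(row=4, col=1): c = -0.8350 + -0.6660i → escape time 4
(row=4, col=2): c = -0.6200 + -0.6660i → escape time 9
(row=4, col=3): c = -0.4050 + -0.6660i → escape time 9
(row=4, col=4): c = -0.1900 + -0.6660i → escape time 9
(row=5, col=0): c = -1.0500 + -0.8400i → escape time 3
(row=5, col=1): c = -0.8350 + -0.8400i → escape time 4
(row=5, col=2): c = -0.6200 + -0.8400i → escape time 4
(row=5, col=3): c = -0.4050 + -0.8400i → escape time 5
(row=5, col=4): c = -0.1900 + -0.8400i → escape time 9

Answer: 99999
99999
99999
56999
44999
34459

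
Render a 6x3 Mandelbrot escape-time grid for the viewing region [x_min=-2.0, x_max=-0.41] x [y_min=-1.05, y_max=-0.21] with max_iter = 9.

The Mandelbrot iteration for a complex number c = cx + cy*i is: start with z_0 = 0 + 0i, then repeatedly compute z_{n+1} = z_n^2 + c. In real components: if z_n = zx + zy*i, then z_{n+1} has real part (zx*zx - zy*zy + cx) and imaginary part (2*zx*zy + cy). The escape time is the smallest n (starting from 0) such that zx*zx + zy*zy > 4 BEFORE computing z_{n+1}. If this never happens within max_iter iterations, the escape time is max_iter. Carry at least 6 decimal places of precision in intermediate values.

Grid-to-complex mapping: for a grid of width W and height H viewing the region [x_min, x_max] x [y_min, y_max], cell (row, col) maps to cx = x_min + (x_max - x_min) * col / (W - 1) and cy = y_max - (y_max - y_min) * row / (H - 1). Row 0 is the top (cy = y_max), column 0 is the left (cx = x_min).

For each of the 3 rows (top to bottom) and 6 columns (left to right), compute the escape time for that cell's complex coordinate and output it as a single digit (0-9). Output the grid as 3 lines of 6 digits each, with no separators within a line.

(row=0, col=0): c = -2.0000 + -0.2100i → escape time 1
(row=0, col=1): c = -1.6820 + -0.2100i → escape time 4
(row=0, col=2): c = -1.3640 + -0.2100i → escape time 7
(row=0, col=3): c = -1.0460 + -0.2100i → escape time 9
(row=0, col=4): c = -0.7280 + -0.2100i → escape time 9
(row=0, col=5): c = -0.4100 + -0.2100i → escape time 9
(row=1, col=0): c = -2.0000 + -0.6300i → escape time 1
(row=1, col=1): c = -1.6820 + -0.6300i → escape time 3
(row=1, col=2): c = -1.3640 + -0.6300i → escape time 3
(row=1, col=3): c = -1.0460 + -0.6300i → escape time 4
(row=1, col=4): c = -0.7280 + -0.6300i → escape time 6
(row=1, col=5): c = -0.4100 + -0.6300i → escape time 9
(row=2, col=0): c = -2.0000 + -1.0500i → escape time 1
(row=2, col=1): c = -1.6820 + -1.0500i → escape time 2
(row=2, col=2): c = -1.3640 + -1.0500i → escape time 3
(row=2, col=3): c = -1.0460 + -1.0500i → escape time 3
(row=2, col=4): c = -0.7280 + -1.0500i → escape time 3
(row=2, col=5): c = -0.4100 + -1.0500i → escape time 4

Answer: 147999
133469
123334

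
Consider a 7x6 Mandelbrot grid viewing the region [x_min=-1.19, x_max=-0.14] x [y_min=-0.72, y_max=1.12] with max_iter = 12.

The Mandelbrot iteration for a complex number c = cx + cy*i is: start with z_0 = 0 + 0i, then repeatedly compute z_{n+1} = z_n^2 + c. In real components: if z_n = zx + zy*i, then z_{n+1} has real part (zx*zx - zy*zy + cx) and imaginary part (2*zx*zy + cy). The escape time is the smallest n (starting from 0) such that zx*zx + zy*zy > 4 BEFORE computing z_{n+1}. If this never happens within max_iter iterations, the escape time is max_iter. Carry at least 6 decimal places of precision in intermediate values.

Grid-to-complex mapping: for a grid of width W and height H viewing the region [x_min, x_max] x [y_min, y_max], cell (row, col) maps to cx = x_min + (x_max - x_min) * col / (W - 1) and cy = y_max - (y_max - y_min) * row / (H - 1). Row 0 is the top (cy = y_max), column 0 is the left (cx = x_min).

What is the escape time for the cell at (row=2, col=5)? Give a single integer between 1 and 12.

z_0 = 0 + 0i, c = -0.3150 + 0.3840i
Iter 1: z = -0.3150 + 0.3840i, |z|^2 = 0.2467
Iter 2: z = -0.3632 + 0.1421i, |z|^2 = 0.1521
Iter 3: z = -0.2032 + 0.2808i, |z|^2 = 0.1202
Iter 4: z = -0.3525 + 0.2699i, |z|^2 = 0.1971
Iter 5: z = -0.2635 + 0.1937i, |z|^2 = 0.1070
Iter 6: z = -0.2831 + 0.2819i, |z|^2 = 0.1596
Iter 7: z = -0.3143 + 0.2244i, |z|^2 = 0.1492
Iter 8: z = -0.2666 + 0.2429i, |z|^2 = 0.1301
Iter 9: z = -0.3030 + 0.2545i, |z|^2 = 0.1566
Iter 10: z = -0.2880 + 0.2298i, |z|^2 = 0.1357
Iter 11: z = -0.2849 + 0.2516i, |z|^2 = 0.1445

Answer: 12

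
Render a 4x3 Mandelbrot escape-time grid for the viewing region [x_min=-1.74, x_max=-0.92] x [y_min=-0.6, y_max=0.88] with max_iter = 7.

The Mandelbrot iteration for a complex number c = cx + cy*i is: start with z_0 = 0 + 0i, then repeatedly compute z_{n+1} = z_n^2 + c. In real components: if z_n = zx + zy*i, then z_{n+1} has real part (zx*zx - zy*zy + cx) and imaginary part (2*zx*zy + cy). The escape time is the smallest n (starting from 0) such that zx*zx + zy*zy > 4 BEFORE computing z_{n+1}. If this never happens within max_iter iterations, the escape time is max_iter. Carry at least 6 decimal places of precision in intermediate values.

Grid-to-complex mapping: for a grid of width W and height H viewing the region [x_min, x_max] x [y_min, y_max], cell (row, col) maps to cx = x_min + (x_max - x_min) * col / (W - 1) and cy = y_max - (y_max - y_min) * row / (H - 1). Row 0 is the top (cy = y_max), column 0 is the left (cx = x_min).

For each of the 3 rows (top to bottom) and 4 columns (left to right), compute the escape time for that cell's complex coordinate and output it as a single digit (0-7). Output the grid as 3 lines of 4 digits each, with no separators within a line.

Answer: 2333
4777
3335

Derivation:
(row=0, col=0): c = -1.7400 + 0.8800i → escape time 2
(row=0, col=1): c = -1.4667 + 0.8800i → escape time 3
(row=0, col=2): c = -1.1933 + 0.8800i → escape time 3
(row=0, col=3): c = -0.9200 + 0.8800i → escape time 3
(row=1, col=0): c = -1.7400 + 0.1400i → escape time 4
(row=1, col=1): c = -1.4667 + 0.1400i → escape time 7
(row=1, col=2): c = -1.1933 + 0.1400i → escape time 7
(row=1, col=3): c = -0.9200 + 0.1400i → escape time 7
(row=2, col=0): c = -1.7400 + -0.6000i → escape time 3
(row=2, col=1): c = -1.4667 + -0.6000i → escape time 3
(row=2, col=2): c = -1.1933 + -0.6000i → escape time 3
(row=2, col=3): c = -0.9200 + -0.6000i → escape time 5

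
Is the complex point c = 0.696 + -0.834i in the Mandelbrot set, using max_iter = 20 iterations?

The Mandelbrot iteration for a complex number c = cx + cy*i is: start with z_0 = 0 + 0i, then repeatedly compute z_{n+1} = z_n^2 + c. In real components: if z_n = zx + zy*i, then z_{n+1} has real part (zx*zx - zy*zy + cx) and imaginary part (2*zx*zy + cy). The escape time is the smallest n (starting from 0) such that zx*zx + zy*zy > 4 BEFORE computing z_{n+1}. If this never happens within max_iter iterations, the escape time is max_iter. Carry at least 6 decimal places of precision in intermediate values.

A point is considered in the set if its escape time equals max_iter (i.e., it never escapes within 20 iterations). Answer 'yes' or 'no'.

Answer: no

Derivation:
z_0 = 0 + 0i, c = 0.6960 + -0.8340i
Iter 1: z = 0.6960 + -0.8340i, |z|^2 = 1.1800
Iter 2: z = 0.4849 + -1.9949i, |z|^2 = 4.2148
Escaped at iteration 2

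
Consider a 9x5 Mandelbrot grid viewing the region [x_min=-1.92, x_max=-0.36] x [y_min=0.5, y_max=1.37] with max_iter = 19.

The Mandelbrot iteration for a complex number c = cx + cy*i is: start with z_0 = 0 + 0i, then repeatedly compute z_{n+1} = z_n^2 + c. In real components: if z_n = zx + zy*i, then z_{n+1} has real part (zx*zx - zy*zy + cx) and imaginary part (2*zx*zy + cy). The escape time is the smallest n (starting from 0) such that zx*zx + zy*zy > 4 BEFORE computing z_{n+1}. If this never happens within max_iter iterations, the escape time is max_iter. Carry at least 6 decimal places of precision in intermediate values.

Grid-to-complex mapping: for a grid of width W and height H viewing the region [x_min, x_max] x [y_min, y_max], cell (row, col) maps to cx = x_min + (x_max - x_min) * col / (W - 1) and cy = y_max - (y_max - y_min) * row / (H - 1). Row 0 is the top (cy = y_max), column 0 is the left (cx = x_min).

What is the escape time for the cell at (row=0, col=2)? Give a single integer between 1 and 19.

z_0 = 0 + 0i, c = -1.5300 + 1.3700i
Iter 1: z = -1.5300 + 1.3700i, |z|^2 = 4.2178
Escaped at iteration 1

Answer: 1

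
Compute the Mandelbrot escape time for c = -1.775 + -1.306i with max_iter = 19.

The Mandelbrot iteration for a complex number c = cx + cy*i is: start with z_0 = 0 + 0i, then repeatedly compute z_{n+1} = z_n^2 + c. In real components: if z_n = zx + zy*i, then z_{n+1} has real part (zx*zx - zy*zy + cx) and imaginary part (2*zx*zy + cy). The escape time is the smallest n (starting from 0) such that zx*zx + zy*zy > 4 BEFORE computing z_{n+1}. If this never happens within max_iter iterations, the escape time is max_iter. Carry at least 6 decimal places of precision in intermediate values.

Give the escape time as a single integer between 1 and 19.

z_0 = 0 + 0i, c = -1.7750 + -1.3060i
Iter 1: z = -1.7750 + -1.3060i, |z|^2 = 4.8563
Escaped at iteration 1

Answer: 1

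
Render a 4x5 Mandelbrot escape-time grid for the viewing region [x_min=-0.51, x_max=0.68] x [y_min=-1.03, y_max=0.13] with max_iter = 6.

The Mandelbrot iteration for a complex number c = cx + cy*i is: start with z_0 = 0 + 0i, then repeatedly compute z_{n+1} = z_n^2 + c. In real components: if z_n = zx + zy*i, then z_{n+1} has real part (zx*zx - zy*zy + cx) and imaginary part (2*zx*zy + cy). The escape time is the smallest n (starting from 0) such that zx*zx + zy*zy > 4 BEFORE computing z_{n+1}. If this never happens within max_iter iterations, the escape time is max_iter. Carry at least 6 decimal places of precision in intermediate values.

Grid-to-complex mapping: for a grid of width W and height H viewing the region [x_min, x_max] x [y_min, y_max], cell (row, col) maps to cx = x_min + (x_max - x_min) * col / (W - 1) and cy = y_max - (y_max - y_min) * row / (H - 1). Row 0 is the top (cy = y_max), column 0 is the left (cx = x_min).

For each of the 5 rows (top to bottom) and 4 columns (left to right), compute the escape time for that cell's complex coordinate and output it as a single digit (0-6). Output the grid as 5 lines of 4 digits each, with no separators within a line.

Answer: 6663
6663
6663
6653
4632

Derivation:
(row=0, col=0): c = -0.5100 + 0.1300i → escape time 6
(row=0, col=1): c = -0.1133 + 0.1300i → escape time 6
(row=0, col=2): c = 0.2833 + 0.1300i → escape time 6
(row=0, col=3): c = 0.6800 + 0.1300i → escape time 3
(row=1, col=0): c = -0.5100 + -0.1600i → escape time 6
(row=1, col=1): c = -0.1133 + -0.1600i → escape time 6
(row=1, col=2): c = 0.2833 + -0.1600i → escape time 6
(row=1, col=3): c = 0.6800 + -0.1600i → escape time 3
(row=2, col=0): c = -0.5100 + -0.4500i → escape time 6
(row=2, col=1): c = -0.1133 + -0.4500i → escape time 6
(row=2, col=2): c = 0.2833 + -0.4500i → escape time 6
(row=2, col=3): c = 0.6800 + -0.4500i → escape time 3
(row=3, col=0): c = -0.5100 + -0.7400i → escape time 6
(row=3, col=1): c = -0.1133 + -0.7400i → escape time 6
(row=3, col=2): c = 0.2833 + -0.7400i → escape time 5
(row=3, col=3): c = 0.6800 + -0.7400i → escape time 3
(row=4, col=0): c = -0.5100 + -1.0300i → escape time 4
(row=4, col=1): c = -0.1133 + -1.0300i → escape time 6
(row=4, col=2): c = 0.2833 + -1.0300i → escape time 3
(row=4, col=3): c = 0.6800 + -1.0300i → escape time 2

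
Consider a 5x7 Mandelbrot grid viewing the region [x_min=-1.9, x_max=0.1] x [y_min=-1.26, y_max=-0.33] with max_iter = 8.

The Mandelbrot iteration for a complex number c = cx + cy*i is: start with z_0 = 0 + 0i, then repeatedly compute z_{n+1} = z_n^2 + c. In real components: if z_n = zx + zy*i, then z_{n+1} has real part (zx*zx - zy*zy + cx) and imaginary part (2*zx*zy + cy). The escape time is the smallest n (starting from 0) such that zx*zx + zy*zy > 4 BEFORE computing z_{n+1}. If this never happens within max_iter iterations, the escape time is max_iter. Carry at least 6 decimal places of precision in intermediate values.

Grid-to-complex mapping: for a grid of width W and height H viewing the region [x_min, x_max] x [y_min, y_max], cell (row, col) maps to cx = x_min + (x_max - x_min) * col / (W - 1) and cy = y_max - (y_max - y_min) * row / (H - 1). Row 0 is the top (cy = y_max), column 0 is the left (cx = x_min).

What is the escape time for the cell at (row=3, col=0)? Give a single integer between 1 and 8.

z_0 = 0 + 0i, c = -1.9000 + -0.7950i
Iter 1: z = -1.9000 + -0.7950i, |z|^2 = 4.2420
Escaped at iteration 1

Answer: 1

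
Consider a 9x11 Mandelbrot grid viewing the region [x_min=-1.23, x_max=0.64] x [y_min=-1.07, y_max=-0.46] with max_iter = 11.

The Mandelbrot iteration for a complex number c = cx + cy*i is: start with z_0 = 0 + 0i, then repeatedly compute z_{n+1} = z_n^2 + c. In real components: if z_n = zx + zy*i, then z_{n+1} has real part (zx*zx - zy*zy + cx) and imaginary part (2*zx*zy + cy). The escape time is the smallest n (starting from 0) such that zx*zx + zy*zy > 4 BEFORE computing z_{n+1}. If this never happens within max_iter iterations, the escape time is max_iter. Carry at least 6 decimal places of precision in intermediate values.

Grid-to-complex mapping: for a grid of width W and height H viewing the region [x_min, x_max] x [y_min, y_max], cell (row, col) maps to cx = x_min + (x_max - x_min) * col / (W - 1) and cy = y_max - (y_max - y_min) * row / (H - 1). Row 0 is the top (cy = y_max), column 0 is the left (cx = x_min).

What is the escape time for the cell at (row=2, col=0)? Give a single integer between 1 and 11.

z_0 = 0 + 0i, c = -1.2300 + -0.5820i
Iter 1: z = -1.2300 + -0.5820i, |z|^2 = 1.8516
Iter 2: z = -0.0558 + 0.8497i, |z|^2 = 0.7251
Iter 3: z = -1.9489 + -0.6769i, |z|^2 = 4.2564
Escaped at iteration 3

Answer: 3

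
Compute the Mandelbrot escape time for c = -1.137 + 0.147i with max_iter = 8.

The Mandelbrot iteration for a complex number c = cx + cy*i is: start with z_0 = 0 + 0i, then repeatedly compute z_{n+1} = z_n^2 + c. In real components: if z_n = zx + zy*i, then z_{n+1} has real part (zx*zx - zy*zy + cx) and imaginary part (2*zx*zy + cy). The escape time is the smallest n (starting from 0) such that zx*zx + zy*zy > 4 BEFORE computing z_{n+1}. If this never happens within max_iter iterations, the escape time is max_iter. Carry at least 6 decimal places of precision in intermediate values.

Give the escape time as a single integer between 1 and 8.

Answer: 8

Derivation:
z_0 = 0 + 0i, c = -1.1370 + 0.1470i
Iter 1: z = -1.1370 + 0.1470i, |z|^2 = 1.3144
Iter 2: z = 0.1342 + -0.1873i, |z|^2 = 0.0531
Iter 3: z = -1.1541 + 0.0967i, |z|^2 = 1.3412
Iter 4: z = 0.1855 + -0.0763i, |z|^2 = 0.0402
Iter 5: z = -1.1084 + 0.1187i, |z|^2 = 1.2426
Iter 6: z = 0.0775 + -0.1161i, |z|^2 = 0.0195
Iter 7: z = -1.1445 + 0.1290i, |z|^2 = 1.3265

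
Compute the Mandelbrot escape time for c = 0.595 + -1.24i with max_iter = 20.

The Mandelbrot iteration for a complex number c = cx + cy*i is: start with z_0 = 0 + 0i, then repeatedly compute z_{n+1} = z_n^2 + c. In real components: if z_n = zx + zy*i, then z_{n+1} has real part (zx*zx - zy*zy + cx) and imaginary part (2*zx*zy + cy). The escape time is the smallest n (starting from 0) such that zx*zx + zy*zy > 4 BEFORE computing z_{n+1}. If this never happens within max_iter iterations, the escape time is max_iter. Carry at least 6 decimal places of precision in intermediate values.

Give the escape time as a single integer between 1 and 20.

Answer: 2

Derivation:
z_0 = 0 + 0i, c = 0.5950 + -1.2400i
Iter 1: z = 0.5950 + -1.2400i, |z|^2 = 1.8916
Iter 2: z = -0.5886 + -2.7156i, |z|^2 = 7.7209
Escaped at iteration 2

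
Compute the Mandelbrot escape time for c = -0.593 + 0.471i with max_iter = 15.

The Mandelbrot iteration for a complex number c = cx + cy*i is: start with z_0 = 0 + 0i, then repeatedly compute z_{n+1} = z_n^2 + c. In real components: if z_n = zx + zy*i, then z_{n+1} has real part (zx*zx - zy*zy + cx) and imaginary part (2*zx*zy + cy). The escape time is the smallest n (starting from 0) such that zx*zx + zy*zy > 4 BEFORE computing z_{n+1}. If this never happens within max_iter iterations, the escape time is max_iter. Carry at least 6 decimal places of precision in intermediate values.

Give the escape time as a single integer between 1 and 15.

z_0 = 0 + 0i, c = -0.5930 + 0.4710i
Iter 1: z = -0.5930 + 0.4710i, |z|^2 = 0.5735
Iter 2: z = -0.4632 + -0.0876i, |z|^2 = 0.2222
Iter 3: z = -0.3861 + 0.5522i, |z|^2 = 0.4540
Iter 4: z = -0.7488 + 0.0446i, |z|^2 = 0.5627
Iter 5: z = -0.0343 + 0.4042i, |z|^2 = 0.1646
Iter 6: z = -0.7552 + 0.4433i, |z|^2 = 0.7668
Iter 7: z = -0.2191 + -0.1985i, |z|^2 = 0.0874
Iter 8: z = -0.5844 + 0.5580i, |z|^2 = 0.6529
Iter 9: z = -0.5629 + -0.1812i, |z|^2 = 0.3496
Iter 10: z = -0.3090 + 0.6750i, |z|^2 = 0.5511
Iter 11: z = -0.9531 + 0.0538i, |z|^2 = 0.9112
Iter 12: z = 0.3124 + 0.3684i, |z|^2 = 0.2333
Iter 13: z = -0.6311 + 0.7012i, |z|^2 = 0.8899
Iter 14: z = -0.6864 + -0.4140i, |z|^2 = 0.6425

Answer: 15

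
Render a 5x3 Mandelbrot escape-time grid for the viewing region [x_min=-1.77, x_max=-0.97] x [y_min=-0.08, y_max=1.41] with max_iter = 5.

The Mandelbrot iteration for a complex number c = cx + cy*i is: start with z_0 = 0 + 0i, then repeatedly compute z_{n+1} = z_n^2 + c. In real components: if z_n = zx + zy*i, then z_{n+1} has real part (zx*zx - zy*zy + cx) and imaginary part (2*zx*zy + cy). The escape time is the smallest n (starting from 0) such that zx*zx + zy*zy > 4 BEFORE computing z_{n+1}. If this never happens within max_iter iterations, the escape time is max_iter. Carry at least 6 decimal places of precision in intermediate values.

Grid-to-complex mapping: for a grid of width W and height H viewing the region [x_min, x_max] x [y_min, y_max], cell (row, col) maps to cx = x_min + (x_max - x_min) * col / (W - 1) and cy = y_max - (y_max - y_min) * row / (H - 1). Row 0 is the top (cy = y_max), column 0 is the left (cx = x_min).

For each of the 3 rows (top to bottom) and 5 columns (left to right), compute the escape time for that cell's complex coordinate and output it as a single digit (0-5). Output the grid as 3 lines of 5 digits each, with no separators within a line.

Answer: 11222
33334
55555

Derivation:
(row=0, col=0): c = -1.7700 + 1.4100i → escape time 1
(row=0, col=1): c = -1.5700 + 1.4100i → escape time 1
(row=0, col=2): c = -1.3700 + 1.4100i → escape time 2
(row=0, col=3): c = -1.1700 + 1.4100i → escape time 2
(row=0, col=4): c = -0.9700 + 1.4100i → escape time 2
(row=1, col=0): c = -1.7700 + 0.6650i → escape time 3
(row=1, col=1): c = -1.5700 + 0.6650i → escape time 3
(row=1, col=2): c = -1.3700 + 0.6650i → escape time 3
(row=1, col=3): c = -1.1700 + 0.6650i → escape time 3
(row=1, col=4): c = -0.9700 + 0.6650i → escape time 4
(row=2, col=0): c = -1.7700 + -0.0800i → escape time 5
(row=2, col=1): c = -1.5700 + -0.0800i → escape time 5
(row=2, col=2): c = -1.3700 + -0.0800i → escape time 5
(row=2, col=3): c = -1.1700 + -0.0800i → escape time 5
(row=2, col=4): c = -0.9700 + -0.0800i → escape time 5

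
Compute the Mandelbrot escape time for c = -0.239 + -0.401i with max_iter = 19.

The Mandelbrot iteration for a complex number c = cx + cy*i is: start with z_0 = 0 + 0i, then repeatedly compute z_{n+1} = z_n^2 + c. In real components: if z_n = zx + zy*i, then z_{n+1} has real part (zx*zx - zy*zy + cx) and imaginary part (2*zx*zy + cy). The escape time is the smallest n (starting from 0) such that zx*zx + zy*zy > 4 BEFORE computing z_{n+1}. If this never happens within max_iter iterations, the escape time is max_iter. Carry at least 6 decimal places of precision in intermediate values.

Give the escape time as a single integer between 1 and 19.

z_0 = 0 + 0i, c = -0.2390 + -0.4010i
Iter 1: z = -0.2390 + -0.4010i, |z|^2 = 0.2179
Iter 2: z = -0.3427 + -0.2093i, |z|^2 = 0.1612
Iter 3: z = -0.1654 + -0.2575i, |z|^2 = 0.0937
Iter 4: z = -0.2780 + -0.3158i, |z|^2 = 0.1770
Iter 5: z = -0.2615 + -0.2254i, |z|^2 = 0.1192
Iter 6: z = -0.2215 + -0.2831i, |z|^2 = 0.1292
Iter 7: z = -0.2701 + -0.2756i, |z|^2 = 0.1489
Iter 8: z = -0.2420 + -0.2521i, |z|^2 = 0.1221
Iter 9: z = -0.2440 + -0.2790i, |z|^2 = 0.1374
Iter 10: z = -0.2573 + -0.2649i, |z|^2 = 0.1364
Iter 11: z = -0.2429 + -0.2647i, |z|^2 = 0.1291
Iter 12: z = -0.2500 + -0.2724i, |z|^2 = 0.1367
Iter 13: z = -0.2507 + -0.2648i, |z|^2 = 0.1329
Iter 14: z = -0.2463 + -0.2683i, |z|^2 = 0.1326
Iter 15: z = -0.2503 + -0.2689i, |z|^2 = 0.1349
Iter 16: z = -0.2486 + -0.2664i, |z|^2 = 0.1328
Iter 17: z = -0.2481 + -0.2685i, |z|^2 = 0.1337
Iter 18: z = -0.2495 + -0.2677i, |z|^2 = 0.1339

Answer: 19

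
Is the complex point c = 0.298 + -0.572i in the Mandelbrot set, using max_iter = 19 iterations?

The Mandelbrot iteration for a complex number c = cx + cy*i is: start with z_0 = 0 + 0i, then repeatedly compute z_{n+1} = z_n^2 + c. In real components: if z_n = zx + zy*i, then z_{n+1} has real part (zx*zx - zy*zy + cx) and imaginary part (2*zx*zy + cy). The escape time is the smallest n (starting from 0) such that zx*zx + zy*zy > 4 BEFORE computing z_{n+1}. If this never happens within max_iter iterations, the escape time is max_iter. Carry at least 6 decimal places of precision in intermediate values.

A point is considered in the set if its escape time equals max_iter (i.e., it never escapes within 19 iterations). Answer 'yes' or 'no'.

Answer: yes

Derivation:
z_0 = 0 + 0i, c = 0.2980 + -0.5720i
Iter 1: z = 0.2980 + -0.5720i, |z|^2 = 0.4160
Iter 2: z = 0.0596 + -0.9129i, |z|^2 = 0.8370
Iter 3: z = -0.5319 + -0.6809i, |z|^2 = 0.7464
Iter 4: z = 0.1173 + 0.1522i, |z|^2 = 0.0369
Iter 5: z = 0.2886 + -0.5363i, |z|^2 = 0.3709
Iter 6: z = 0.0937 + -0.8815i, |z|^2 = 0.7859
Iter 7: z = -0.4703 + -0.7372i, |z|^2 = 0.7646
Iter 8: z = -0.0242 + 0.1214i, |z|^2 = 0.0153
Iter 9: z = 0.2838 + -0.5779i, |z|^2 = 0.4145
Iter 10: z = 0.0446 + -0.9001i, |z|^2 = 0.8121
Iter 11: z = -0.5101 + -0.6523i, |z|^2 = 0.6858
Iter 12: z = 0.1327 + 0.0935i, |z|^2 = 0.0264
Iter 13: z = 0.3069 + -0.5472i, |z|^2 = 0.3936
Iter 14: z = 0.0928 + -0.9078i, |z|^2 = 0.8327
Iter 15: z = -0.5175 + -0.7404i, |z|^2 = 0.8160
Iter 16: z = 0.0176 + 0.1943i, |z|^2 = 0.0381
Iter 17: z = 0.2605 + -0.5651i, |z|^2 = 0.3873
Iter 18: z = 0.0465 + -0.8665i, |z|^2 = 0.7530
Did not escape in 19 iterations → in set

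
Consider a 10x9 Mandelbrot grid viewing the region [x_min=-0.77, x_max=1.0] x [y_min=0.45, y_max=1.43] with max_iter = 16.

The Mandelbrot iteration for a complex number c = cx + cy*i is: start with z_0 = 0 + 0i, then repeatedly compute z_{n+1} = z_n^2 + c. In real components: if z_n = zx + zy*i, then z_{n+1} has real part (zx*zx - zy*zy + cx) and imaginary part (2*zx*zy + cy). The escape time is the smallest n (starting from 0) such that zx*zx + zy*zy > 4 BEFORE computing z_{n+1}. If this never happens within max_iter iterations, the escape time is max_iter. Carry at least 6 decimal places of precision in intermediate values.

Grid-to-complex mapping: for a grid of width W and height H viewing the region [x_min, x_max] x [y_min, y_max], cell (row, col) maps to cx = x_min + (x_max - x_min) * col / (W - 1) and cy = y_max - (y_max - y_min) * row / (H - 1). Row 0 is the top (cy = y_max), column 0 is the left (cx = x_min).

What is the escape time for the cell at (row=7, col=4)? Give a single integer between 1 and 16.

z_0 = 0 + 0i, c = 0.0167 + 0.5725i
Iter 1: z = 0.0167 + 0.5725i, |z|^2 = 0.3280
Iter 2: z = -0.3108 + 0.5916i, |z|^2 = 0.4466
Iter 3: z = -0.2367 + 0.2048i, |z|^2 = 0.0980
Iter 4: z = 0.0308 + 0.4756i, |z|^2 = 0.2271
Iter 5: z = -0.2086 + 0.6018i, |z|^2 = 0.4056
Iter 6: z = -0.3020 + 0.3215i, |z|^2 = 0.1945
Iter 7: z = 0.0045 + 0.3783i, |z|^2 = 0.1432
Iter 8: z = -0.1265 + 0.5759i, |z|^2 = 0.3476
Iter 9: z = -0.2990 + 0.4269i, |z|^2 = 0.2716
Iter 10: z = -0.0761 + 0.3172i, |z|^2 = 0.1064
Iter 11: z = -0.0782 + 0.5242i, |z|^2 = 0.2809
Iter 12: z = -0.2520 + 0.4905i, |z|^2 = 0.3041
Iter 13: z = -0.1605 + 0.3253i, |z|^2 = 0.1315
Iter 14: z = -0.0634 + 0.4681i, |z|^2 = 0.2231
Iter 15: z = -0.1984 + 0.5132i, |z|^2 = 0.3027

Answer: 16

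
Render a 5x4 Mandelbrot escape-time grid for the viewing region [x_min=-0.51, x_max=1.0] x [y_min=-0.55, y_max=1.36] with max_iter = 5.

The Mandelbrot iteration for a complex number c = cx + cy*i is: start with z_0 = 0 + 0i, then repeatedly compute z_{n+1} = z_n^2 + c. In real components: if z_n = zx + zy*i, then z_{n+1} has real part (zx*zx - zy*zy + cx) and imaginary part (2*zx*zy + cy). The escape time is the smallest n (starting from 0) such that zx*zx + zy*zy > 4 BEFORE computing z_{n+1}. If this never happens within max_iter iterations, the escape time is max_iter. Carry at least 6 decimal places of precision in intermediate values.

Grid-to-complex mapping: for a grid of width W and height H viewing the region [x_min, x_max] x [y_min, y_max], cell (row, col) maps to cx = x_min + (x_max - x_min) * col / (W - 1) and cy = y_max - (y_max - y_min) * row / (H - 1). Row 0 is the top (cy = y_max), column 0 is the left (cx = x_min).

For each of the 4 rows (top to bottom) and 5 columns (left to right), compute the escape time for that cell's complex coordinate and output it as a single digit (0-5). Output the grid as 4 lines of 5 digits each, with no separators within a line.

(row=0, col=0): c = -0.5100 + 1.3600i → escape time 2
(row=0, col=1): c = -0.1325 + 1.3600i → escape time 2
(row=0, col=2): c = 0.2450 + 1.3600i → escape time 2
(row=0, col=3): c = 0.6225 + 1.3600i → escape time 2
(row=0, col=4): c = 1.0000 + 1.3600i → escape time 2
(row=1, col=0): c = -0.5100 + 0.7233i → escape time 5
(row=1, col=1): c = -0.1325 + 0.7233i → escape time 5
(row=1, col=2): c = 0.2450 + 0.7233i → escape time 5
(row=1, col=3): c = 0.6225 + 0.7233i → escape time 3
(row=1, col=4): c = 1.0000 + 0.7233i → escape time 2
(row=2, col=0): c = -0.5100 + 0.0867i → escape time 5
(row=2, col=1): c = -0.1325 + 0.0867i → escape time 5
(row=2, col=2): c = 0.2450 + 0.0867i → escape time 5
(row=2, col=3): c = 0.6225 + 0.0867i → escape time 4
(row=2, col=4): c = 1.0000 + 0.0867i → escape time 2
(row=3, col=0): c = -0.5100 + -0.5500i → escape time 5
(row=3, col=1): c = -0.1325 + -0.5500i → escape time 5
(row=3, col=2): c = 0.2450 + -0.5500i → escape time 5
(row=3, col=3): c = 0.6225 + -0.5500i → escape time 3
(row=3, col=4): c = 1.0000 + -0.5500i → escape time 2

Answer: 22222
55532
55542
55532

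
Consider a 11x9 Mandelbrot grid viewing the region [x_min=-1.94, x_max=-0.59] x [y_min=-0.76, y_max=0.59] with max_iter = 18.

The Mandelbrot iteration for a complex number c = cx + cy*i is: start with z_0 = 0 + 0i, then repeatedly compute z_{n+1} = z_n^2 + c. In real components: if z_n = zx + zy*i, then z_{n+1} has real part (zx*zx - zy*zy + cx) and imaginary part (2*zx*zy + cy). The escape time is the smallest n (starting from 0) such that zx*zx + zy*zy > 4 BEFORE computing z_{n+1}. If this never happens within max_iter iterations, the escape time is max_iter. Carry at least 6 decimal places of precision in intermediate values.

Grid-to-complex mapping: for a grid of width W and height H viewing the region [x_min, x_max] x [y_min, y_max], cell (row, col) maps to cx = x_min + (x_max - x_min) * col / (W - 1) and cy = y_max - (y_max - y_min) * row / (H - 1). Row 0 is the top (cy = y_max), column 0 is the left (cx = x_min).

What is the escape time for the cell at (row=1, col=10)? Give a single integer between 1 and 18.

Answer: 18

Derivation:
z_0 = 0 + 0i, c = -0.5900 + 0.4212i
Iter 1: z = -0.5900 + 0.4212i, |z|^2 = 0.5256
Iter 2: z = -0.4194 + -0.0758i, |z|^2 = 0.1816
Iter 3: z = -0.4199 + 0.4848i, |z|^2 = 0.4114
Iter 4: z = -0.6488 + 0.0141i, |z|^2 = 0.4211
Iter 5: z = -0.1693 + 0.4030i, |z|^2 = 0.1911
Iter 6: z = -0.7237 + 0.2848i, |z|^2 = 0.6049
Iter 7: z = -0.1473 + 0.0090i, |z|^2 = 0.0218
Iter 8: z = -0.5684 + 0.4186i, |z|^2 = 0.4983
Iter 9: z = -0.4422 + -0.0546i, |z|^2 = 0.1985
Iter 10: z = -0.3975 + 0.4695i, |z|^2 = 0.3784
Iter 11: z = -0.6525 + 0.0480i, |z|^2 = 0.4280
Iter 12: z = -0.1666 + 0.3586i, |z|^2 = 0.1563
Iter 13: z = -0.6908 + 0.3018i, |z|^2 = 0.5683
Iter 14: z = -0.2038 + 0.0043i, |z|^2 = 0.0416
Iter 15: z = -0.5485 + 0.4195i, |z|^2 = 0.4768
Iter 16: z = -0.4652 + -0.0389i, |z|^2 = 0.2179
Iter 17: z = -0.3752 + 0.4575i, |z|^2 = 0.3500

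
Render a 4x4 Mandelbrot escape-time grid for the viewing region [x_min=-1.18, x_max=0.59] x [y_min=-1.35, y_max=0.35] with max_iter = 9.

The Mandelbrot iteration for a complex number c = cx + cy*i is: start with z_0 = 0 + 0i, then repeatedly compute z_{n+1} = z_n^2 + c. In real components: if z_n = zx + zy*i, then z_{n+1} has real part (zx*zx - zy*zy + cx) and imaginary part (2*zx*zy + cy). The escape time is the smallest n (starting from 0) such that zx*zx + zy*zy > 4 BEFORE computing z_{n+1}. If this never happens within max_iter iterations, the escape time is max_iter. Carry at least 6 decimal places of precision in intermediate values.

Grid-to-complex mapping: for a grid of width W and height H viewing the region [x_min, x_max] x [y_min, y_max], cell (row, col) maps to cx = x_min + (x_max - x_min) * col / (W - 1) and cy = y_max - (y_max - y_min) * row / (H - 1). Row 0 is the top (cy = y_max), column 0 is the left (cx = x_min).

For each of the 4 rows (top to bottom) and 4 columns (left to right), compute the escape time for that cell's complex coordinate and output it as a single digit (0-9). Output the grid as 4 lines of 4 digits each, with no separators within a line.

(row=0, col=0): c = -1.1800 + 0.3500i → escape time 9
(row=0, col=1): c = -0.5900 + 0.3500i → escape time 9
(row=0, col=2): c = 0.0000 + 0.3500i → escape time 9
(row=0, col=3): c = 0.5900 + 0.3500i → escape time 4
(row=1, col=0): c = -1.1800 + -0.2167i → escape time 9
(row=1, col=1): c = -0.5900 + -0.2167i → escape time 9
(row=1, col=2): c = 0.0000 + -0.2167i → escape time 9
(row=1, col=3): c = 0.5900 + -0.2167i → escape time 4
(row=2, col=0): c = -1.1800 + -0.7833i → escape time 3
(row=2, col=1): c = -0.5900 + -0.7833i → escape time 5
(row=2, col=2): c = 0.0000 + -0.7833i → escape time 9
(row=2, col=3): c = 0.5900 + -0.7833i → escape time 3
(row=3, col=0): c = -1.1800 + -1.3500i → escape time 2
(row=3, col=1): c = -0.5900 + -1.3500i → escape time 2
(row=3, col=2): c = 0.0000 + -1.3500i → escape time 2
(row=3, col=3): c = 0.5900 + -1.3500i → escape time 2

Answer: 9994
9994
3593
2222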